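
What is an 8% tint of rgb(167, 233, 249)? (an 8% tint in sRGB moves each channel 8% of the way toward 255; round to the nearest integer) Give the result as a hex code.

#aeebf9

An 8% tint moves each channel 8% toward 255:
  R: 167 + 0.08×(255−167) = 167 + 7.04 = 174.04 → 174
  G: 233 + 0.08×(255−233) = 233 + 1.76 = 234.76 → 235
  B: 249 + 0.08×(255−249) = 249 + 0.48 = 249.48 → 249
rgb(174, 235, 249) = #aeebf9.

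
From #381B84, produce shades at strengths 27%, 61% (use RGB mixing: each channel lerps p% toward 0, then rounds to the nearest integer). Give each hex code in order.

#291460, #160B33

#381B84 is rgb(56, 27, 132).
27%: (56 − 15.12 = 40.88→41, 27 − 7.29 = 19.71→20, 132 − 35.64 = 96.36→96) → #291460
61%: (56 − 34.16 = 21.84→22, 27 − 16.47 = 10.53→11, 132 − 80.52 = 51.48→51) → #160B33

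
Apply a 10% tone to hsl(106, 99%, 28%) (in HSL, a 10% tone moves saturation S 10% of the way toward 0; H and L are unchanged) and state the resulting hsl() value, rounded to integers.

hsl(106, 89%, 28%)

S moves 10% from 99 toward 0: 99 − 9.9 = 89.1 → 89.
H and L are unchanged.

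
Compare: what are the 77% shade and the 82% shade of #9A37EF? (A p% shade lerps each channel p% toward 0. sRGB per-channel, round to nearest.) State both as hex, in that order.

#230D37, #1C0A2B

#9A37EF is rgb(154, 55, 239).
77% shade:
  R: 154 + 0.77×(0−154) = 154 − 118.58 = 35.42 → 35
  G: 55 + 0.77×(0−55) = 55 − 42.35 = 12.65 → 13
  B: 239 − 184.03 = 54.97 → 55
  → #230D37
82% shade:
  R: 154 − 126.28 = 27.72 → 28
  G: 55 − 45.1 = 9.9 → 10
  B: 239 − 195.98 = 43.02 → 43
  → #1C0A2B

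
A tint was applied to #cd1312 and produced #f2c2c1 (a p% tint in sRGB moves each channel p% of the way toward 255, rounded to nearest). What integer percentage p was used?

#cd1312 is rgb(205, 19, 18); #f2c2c1 is rgb(242, 194, 193).
On the B channel (widest range): 193 ≈ 18 + (p/100)(255 − 18), so p ≈ 100×(193 − 18)/(255 − 18) = 17500/237 = 73.84.
p = 74 reproduces all three channels after rounding.

74%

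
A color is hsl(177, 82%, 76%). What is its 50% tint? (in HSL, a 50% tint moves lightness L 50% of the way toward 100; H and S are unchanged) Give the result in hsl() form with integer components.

L moves 50% from 76 toward 100: 76 + 12 = 88 → 88.
H and S are unchanged.

hsl(177, 82%, 88%)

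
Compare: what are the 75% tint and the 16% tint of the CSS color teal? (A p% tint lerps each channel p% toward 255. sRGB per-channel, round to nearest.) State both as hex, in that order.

CSS teal is rgb(0, 128, 128).
75% tint:
  R: 0 + 0.75×(255−0) = 0 + 191.25 = 191.25 → 191
  G: 128 + 0.75×(255−128) = 128 + 95.25 = 223.25 → 223
  B: 128 + 0.75×(255−128) = 128 + 95.25 = 223.25 → 223
  → #BFDFDF
16% tint:
  R: 0 + 0.16×(255−0) = 0 + 40.8 = 40.8 → 41
  G: 128 + 20.32 = 148.32 → 148
  B: 128 + 0.16×(255−128) = 128 + 20.32 = 148.32 → 148
  → #299494

#BFDFDF, #299494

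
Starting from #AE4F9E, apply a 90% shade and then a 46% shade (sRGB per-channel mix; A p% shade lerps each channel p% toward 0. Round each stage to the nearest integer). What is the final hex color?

#090409

#AE4F9E is rgb(174, 79, 158).
Per channel, c → c + 0.9(0 − c):
  R: 174 + 0.9×(0−174) = 174 − 156.6 = 17.4 → 17
  G: 79 − 71.1 = 7.9 → 8
  B: 158 − 142.2 = 15.8 → 16
After the shade: rgb(17, 8, 16) = #110810.
A 46% shade moves each channel 46% toward 0:
  R: 17 + 0.46×(0−17) = 17 − 7.82 = 9.18 → 9
  G: 8 − 3.68 = 4.32 → 4
  B: 16 + 0.46×(0−16) = 16 − 7.36 = 8.64 → 9
rgb(9, 4, 9) = #090409.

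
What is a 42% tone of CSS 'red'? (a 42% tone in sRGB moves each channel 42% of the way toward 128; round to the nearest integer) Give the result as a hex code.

#CA3636

CSS red is rgb(255, 0, 0).
Per channel, c → c + 0.42(128 − c):
  R: 255 + 0.42×(128−255) = 255 − 53.34 = 201.66 → 202
  G: 0 + 0.42×(128−0) = 0 + 53.76 = 53.76 → 54
  B: 0 + 53.76 = 53.76 → 54
rgb(202, 54, 54) = #CA3636.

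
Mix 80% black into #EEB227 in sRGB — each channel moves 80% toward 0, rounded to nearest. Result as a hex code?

#EEB227 is rgb(238, 178, 39).
Per channel, c → c + 0.8(0 − c):
  R: 238 − 190.4 = 47.6 → 48
  G: 178 − 142.4 = 35.6 → 36
  B: 39 − 31.2 = 7.8 → 8
rgb(48, 36, 8) = #302408.

#302408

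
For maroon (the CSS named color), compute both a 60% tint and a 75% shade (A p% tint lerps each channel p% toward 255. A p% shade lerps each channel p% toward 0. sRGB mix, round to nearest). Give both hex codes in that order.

CSS maroon is rgb(128, 0, 0).
60% tint:
  R: 128 + 0.6×(255−128) = 128 + 76.2 = 204.2 → 204
  G: 0 + 0.6×(255−0) = 0 + 153 = 153 → 153
  B: 0 + 0.6×(255−0) = 0 + 153 = 153 → 153
  → #CC9999
75% shade:
  R: 128 + 0.75×(0−128) = 128 − 96 = 32 → 32
  G: 0 + 0 = 0 → 0
  B: 0 + 0 = 0 → 0
  → #200000

#CC9999, #200000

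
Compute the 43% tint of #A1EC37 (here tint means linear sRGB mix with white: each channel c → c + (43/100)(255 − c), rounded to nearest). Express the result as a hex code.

#C9F48D

#A1EC37 is rgb(161, 236, 55).
A 43% tint moves each channel 43% toward 255:
  R: 161 + 0.43×(255−161) = 161 + 40.42 = 201.42 → 201
  G: 236 + 8.17 = 244.17 → 244
  B: 55 + 0.43×(255−55) = 55 + 86 = 141 → 141
rgb(201, 244, 141) = #C9F48D.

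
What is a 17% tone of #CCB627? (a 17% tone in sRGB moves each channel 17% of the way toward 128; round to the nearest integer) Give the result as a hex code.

#BFAD36

#CCB627 is rgb(204, 182, 39).
Per channel, c → c + 0.17(128 − c):
  R: 204 + 0.17×(128−204) = 204 − 12.92 = 191.08 → 191
  G: 182 + 0.17×(128−182) = 182 − 9.18 = 172.82 → 173
  B: 39 + 0.17×(128−39) = 39 + 15.13 = 54.13 → 54
rgb(191, 173, 54) = #BFAD36.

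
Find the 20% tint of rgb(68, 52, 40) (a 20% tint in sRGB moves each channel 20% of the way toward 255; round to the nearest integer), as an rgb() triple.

rgb(105, 93, 83)

A 20% tint moves each channel 20% toward 255:
  R: 68 + 37.4 = 105.4 → 105
  G: 52 + 0.2×(255−52) = 52 + 40.6 = 92.6 → 93
  B: 40 + 0.2×(255−40) = 40 + 43 = 83 → 83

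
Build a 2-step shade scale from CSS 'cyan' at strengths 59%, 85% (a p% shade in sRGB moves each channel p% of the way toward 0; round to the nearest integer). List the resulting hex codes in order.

#006969, #002626

CSS cyan is rgb(0, 255, 255).
59%: (0→0, 255 − 150.45 = 104.55→105, 255 − 150.45 = 104.55→105) → #006969
85%: (0→0, 255 − 216.75 = 38.25→38, 255 − 216.75 = 38.25→38) → #002626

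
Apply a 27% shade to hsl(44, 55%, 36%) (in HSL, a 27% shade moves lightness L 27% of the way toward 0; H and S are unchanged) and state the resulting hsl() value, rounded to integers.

hsl(44, 55%, 26%)

L moves 27% from 36 toward 0: 36 − 9.72 = 26.28 → 26.
H and S are unchanged.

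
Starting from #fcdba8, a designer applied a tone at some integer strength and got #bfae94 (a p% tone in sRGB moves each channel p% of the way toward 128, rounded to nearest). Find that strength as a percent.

49%

#fcdba8 is rgb(252, 219, 168); #bfae94 is rgb(191, 174, 148).
On the R channel (widest range): 191 ≈ 252 + (p/100)(128 − 252), so p ≈ 100×(191 − 252)/(128 − 252) = -6100/-124 = 49.19.
p = 49 reproduces all three channels after rounding.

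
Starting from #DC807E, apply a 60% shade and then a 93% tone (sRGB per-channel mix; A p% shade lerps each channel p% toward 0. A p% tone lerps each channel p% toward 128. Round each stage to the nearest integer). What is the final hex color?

#DC807E is rgb(220, 128, 126).
Lerp each channel 60% toward 0:
  R: 220 − 132 = 88 → 88
  G: 128 − 76.8 = 51.2 → 51
  B: 126 + 0.6×(0−126) = 126 − 75.6 = 50.4 → 50
After the shade: rgb(88, 51, 50) = #583332.
A 93% tone moves each channel 93% toward 128:
  R: 88 + 0.93×(128−88) = 88 + 37.2 = 125.2 → 125
  G: 51 + 0.93×(128−51) = 51 + 71.61 = 122.61 → 123
  B: 50 + 0.93×(128−50) = 50 + 72.54 = 122.54 → 123
rgb(125, 123, 123) = #7D7B7B.

#7D7B7B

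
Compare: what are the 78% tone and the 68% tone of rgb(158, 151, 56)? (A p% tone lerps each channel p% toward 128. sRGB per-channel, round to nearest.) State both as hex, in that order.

78% tone:
  R: 158 + 0.78×(128−158) = 158 − 23.4 = 134.6 → 135
  G: 151 + 0.78×(128−151) = 151 − 17.94 = 133.06 → 133
  B: 56 + 56.16 = 112.16 → 112
  → #878570
68% tone:
  R: 158 + 0.68×(128−158) = 158 − 20.4 = 137.6 → 138
  G: 151 + 0.68×(128−151) = 151 − 15.64 = 135.36 → 135
  B: 56 + 48.96 = 104.96 → 105
  → #8A8769

#878570, #8A8769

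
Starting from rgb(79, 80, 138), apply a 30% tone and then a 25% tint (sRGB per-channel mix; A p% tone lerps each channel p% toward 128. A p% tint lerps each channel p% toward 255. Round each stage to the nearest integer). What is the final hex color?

Per channel, c → c + 0.3(128 − c):
  R: 79 + 0.3×(128−79) = 79 + 14.7 = 93.7 → 94
  G: 80 + 14.4 = 94.4 → 94
  B: 138 + 0.3×(128−138) = 138 − 3 = 135 → 135
After the tone: rgb(94, 94, 135) = #5E5E87.
A 25% tint moves each channel 25% toward 255:
  R: 94 + 40.25 = 134.25 → 134
  G: 94 + 0.25×(255−94) = 94 + 40.25 = 134.25 → 134
  B: 135 + 0.25×(255−135) = 135 + 30 = 165 → 165
rgb(134, 134, 165) = #8686A5.

#8686A5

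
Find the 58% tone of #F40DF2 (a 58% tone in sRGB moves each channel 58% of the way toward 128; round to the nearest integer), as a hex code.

#F40DF2 is rgb(244, 13, 242).
Lerp each channel 58% toward 128:
  R: 244 − 67.28 = 176.72 → 177
  G: 13 + 0.58×(128−13) = 13 + 66.7 = 79.7 → 80
  B: 242 − 66.12 = 175.88 → 176
rgb(177, 80, 176) = #B150B0.

#B150B0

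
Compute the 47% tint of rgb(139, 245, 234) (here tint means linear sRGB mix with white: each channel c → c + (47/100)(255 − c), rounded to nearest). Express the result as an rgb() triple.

A 47% tint moves each channel 47% toward 255:
  R: 139 + 54.52 = 193.52 → 194
  G: 245 + 4.7 = 249.7 → 250
  B: 234 + 9.87 = 243.87 → 244

rgb(194, 250, 244)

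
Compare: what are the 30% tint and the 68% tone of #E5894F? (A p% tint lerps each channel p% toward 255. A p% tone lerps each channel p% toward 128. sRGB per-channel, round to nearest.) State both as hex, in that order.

#E5894F is rgb(229, 137, 79).
30% tint:
  R: 229 + 7.8 = 236.8 → 237
  G: 137 + 0.3×(255−137) = 137 + 35.4 = 172.4 → 172
  B: 79 + 0.3×(255−79) = 79 + 52.8 = 131.8 → 132
  → #EDAC84
68% tone:
  R: 229 − 68.68 = 160.32 → 160
  G: 137 + 0.68×(128−137) = 137 − 6.12 = 130.88 → 131
  B: 79 + 33.32 = 112.32 → 112
  → #A08370

#EDAC84, #A08370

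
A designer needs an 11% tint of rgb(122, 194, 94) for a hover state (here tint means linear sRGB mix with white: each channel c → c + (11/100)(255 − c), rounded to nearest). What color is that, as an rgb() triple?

rgb(137, 201, 112)

Lerp each channel 11% toward 255:
  R: 122 + 0.11×(255−122) = 122 + 14.63 = 136.63 → 137
  G: 194 + 6.71 = 200.71 → 201
  B: 94 + 17.71 = 111.71 → 112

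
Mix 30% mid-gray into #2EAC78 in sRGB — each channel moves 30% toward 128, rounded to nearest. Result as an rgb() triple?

rgb(71, 159, 122)

#2EAC78 is rgb(46, 172, 120).
Per channel, c → c + 0.3(128 − c):
  R: 46 + 24.6 = 70.6 → 71
  G: 172 − 13.2 = 158.8 → 159
  B: 120 + 0.3×(128−120) = 120 + 2.4 = 122.4 → 122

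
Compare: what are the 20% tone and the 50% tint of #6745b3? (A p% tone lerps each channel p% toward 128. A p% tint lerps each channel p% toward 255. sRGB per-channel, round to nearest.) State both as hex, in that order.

#6c51a9, #b3a2d9

#6745b3 is rgb(103, 69, 179).
20% tone:
  R: 103 + 0.2×(128−103) = 103 + 5 = 108 → 108
  G: 69 + 11.8 = 80.8 → 81
  B: 179 + 0.2×(128−179) = 179 − 10.2 = 168.8 → 169
  → #6c51a9
50% tint:
  R: 103 + 0.5×(255−103) = 103 + 76 = 179 → 179
  G: 69 + 0.5×(255−69) = 69 + 93 = 162 → 162
  B: 179 + 0.5×(255−179) = 179 + 38 = 217 → 217
  → #b3a2d9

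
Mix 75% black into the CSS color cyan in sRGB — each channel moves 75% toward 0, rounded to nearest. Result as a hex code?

#004040

CSS cyan is rgb(0, 255, 255).
Lerp each channel 75% toward 0:
  R: 0 + 0.75×(0−0) = 0 + 0 = 0 → 0
  G: 255 + 0.75×(0−255) = 255 − 191.25 = 63.75 → 64
  B: 255 − 191.25 = 63.75 → 64
rgb(0, 64, 64) = #004040.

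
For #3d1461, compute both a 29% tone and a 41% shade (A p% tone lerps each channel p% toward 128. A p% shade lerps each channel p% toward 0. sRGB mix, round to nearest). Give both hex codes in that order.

#3d1461 is rgb(61, 20, 97).
29% tone:
  R: 61 + 0.29×(128−61) = 61 + 19.43 = 80.43 → 80
  G: 20 + 0.29×(128−20) = 20 + 31.32 = 51.32 → 51
  B: 97 + 8.99 = 105.99 → 106
  → #50336a
41% shade:
  R: 61 − 25.01 = 35.99 → 36
  G: 20 + 0.41×(0−20) = 20 − 8.2 = 11.8 → 12
  B: 97 − 39.77 = 57.23 → 57
  → #240c39

#50336a, #240c39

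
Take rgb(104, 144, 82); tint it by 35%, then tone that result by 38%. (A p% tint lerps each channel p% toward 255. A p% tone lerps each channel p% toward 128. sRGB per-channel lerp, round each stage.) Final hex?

Lerp each channel 35% toward 255:
  R: 104 + 0.35×(255−104) = 104 + 52.85 = 156.85 → 157
  G: 144 + 0.35×(255−144) = 144 + 38.85 = 182.85 → 183
  B: 82 + 60.55 = 142.55 → 143
After the tint: rgb(157, 183, 143) = #9DB78F.
Lerp each channel 38% toward 128:
  R: 157 − 11.02 = 145.98 → 146
  G: 183 − 20.9 = 162.1 → 162
  B: 143 − 5.7 = 137.3 → 137
rgb(146, 162, 137) = #92A289.

#92A289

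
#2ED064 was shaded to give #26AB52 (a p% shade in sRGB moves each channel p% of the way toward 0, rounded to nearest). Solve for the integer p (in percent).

#2ED064 is rgb(46, 208, 100); #26AB52 is rgb(38, 171, 82).
On the G channel (widest range): 171 ≈ 208 + (p/100)(0 − 208), so p ≈ 100×(171 − 208)/(0 − 208) = -3700/-208 = 17.79.
p = 18 reproduces all three channels after rounding.

18%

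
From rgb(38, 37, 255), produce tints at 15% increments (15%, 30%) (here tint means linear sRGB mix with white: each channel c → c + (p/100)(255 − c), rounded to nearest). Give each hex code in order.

#4746FF, #6766FF

15%: (38 + 32.55 = 70.55→71, 37 + 32.7 = 69.7→70, 255→255) → #4746FF
30%: (38 + 65.1 = 103.1→103, 37 + 65.4 = 102.4→102, 255→255) → #6766FF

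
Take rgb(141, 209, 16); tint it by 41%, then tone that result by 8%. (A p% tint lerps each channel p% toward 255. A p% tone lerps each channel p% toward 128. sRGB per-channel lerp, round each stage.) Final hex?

#b7dc73

A 41% tint moves each channel 41% toward 255:
  R: 141 + 0.41×(255−141) = 141 + 46.74 = 187.74 → 188
  G: 209 + 0.41×(255−209) = 209 + 18.86 = 227.86 → 228
  B: 16 + 97.99 = 113.99 → 114
After the tint: rgb(188, 228, 114) = #bce472.
Lerp each channel 8% toward 128:
  R: 188 + 0.08×(128−188) = 188 − 4.8 = 183.2 → 183
  G: 228 − 8 = 220 → 220
  B: 114 + 0.08×(128−114) = 114 + 1.12 = 115.12 → 115
rgb(183, 220, 115) = #b7dc73.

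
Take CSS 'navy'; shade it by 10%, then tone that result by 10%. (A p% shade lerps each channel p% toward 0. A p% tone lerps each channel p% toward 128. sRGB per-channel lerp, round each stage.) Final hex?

CSS navy is rgb(0, 0, 128).
A 10% shade moves each channel 10% toward 0:
  R: 0 + 0 = 0 → 0
  G: 0 + 0 = 0 → 0
  B: 128 + 0.1×(0−128) = 128 − 12.8 = 115.2 → 115
After the shade: rgb(0, 0, 115) = #000073.
A 10% tone moves each channel 10% toward 128:
  R: 0 + 12.8 = 12.8 → 13
  G: 0 + 0.1×(128−0) = 0 + 12.8 = 12.8 → 13
  B: 115 + 0.1×(128−115) = 115 + 1.3 = 116.3 → 116
rgb(13, 13, 116) = #0d0d74.

#0d0d74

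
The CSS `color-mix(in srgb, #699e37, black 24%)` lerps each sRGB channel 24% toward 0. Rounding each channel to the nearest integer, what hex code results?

#699e37 is rgb(105, 158, 55).
Lerp each channel 24% toward 0:
  R: 105 + 0.24×(0−105) = 105 − 25.2 = 79.8 → 80
  G: 158 − 37.92 = 120.08 → 120
  B: 55 + 0.24×(0−55) = 55 − 13.2 = 41.8 → 42
rgb(80, 120, 42) = #50782a.

#50782a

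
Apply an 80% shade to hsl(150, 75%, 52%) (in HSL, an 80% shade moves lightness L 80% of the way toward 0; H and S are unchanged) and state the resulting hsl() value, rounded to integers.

hsl(150, 75%, 10%)

L moves 80% from 52 toward 0: 52 − 41.6 = 10.4 → 10.
H and S are unchanged.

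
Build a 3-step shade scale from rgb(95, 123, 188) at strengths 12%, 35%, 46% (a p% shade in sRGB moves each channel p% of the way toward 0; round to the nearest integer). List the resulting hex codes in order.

12%: (95 − 11.4 = 83.6→84, 123 − 14.76 = 108.24→108, 188 − 22.56 = 165.44→165) → #546CA5
35%: (95 − 33.25 = 61.75→62, 123 − 43.05 = 79.95→80, 188 − 65.8 = 122.2→122) → #3E507A
46%: (95 − 43.7 = 51.3→51, 123 − 56.58 = 66.42→66, 188 − 86.48 = 101.52→102) → #334266

#546CA5, #3E507A, #334266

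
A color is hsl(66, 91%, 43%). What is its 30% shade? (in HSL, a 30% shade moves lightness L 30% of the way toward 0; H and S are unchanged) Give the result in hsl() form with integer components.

hsl(66, 91%, 30%)

L moves 30% from 43 toward 0: 43 − 12.9 = 30.1 → 30.
H and S are unchanged.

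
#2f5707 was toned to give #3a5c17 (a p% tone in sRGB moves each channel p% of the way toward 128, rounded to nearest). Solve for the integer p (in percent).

#2f5707 is rgb(47, 87, 7); #3a5c17 is rgb(58, 92, 23).
On the B channel (widest range): 23 ≈ 7 + (p/100)(128 − 7), so p ≈ 100×(23 − 7)/(128 − 7) = 1600/121 = 13.22.
p = 13 reproduces all three channels after rounding.

13%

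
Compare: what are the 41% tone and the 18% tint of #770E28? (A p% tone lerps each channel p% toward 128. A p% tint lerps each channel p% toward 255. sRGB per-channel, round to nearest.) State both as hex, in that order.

#7B3D4C, #8F394F

#770E28 is rgb(119, 14, 40).
41% tone:
  R: 119 + 3.69 = 122.69 → 123
  G: 14 + 0.41×(128−14) = 14 + 46.74 = 60.74 → 61
  B: 40 + 0.41×(128−40) = 40 + 36.08 = 76.08 → 76
  → #7B3D4C
18% tint:
  R: 119 + 0.18×(255−119) = 119 + 24.48 = 143.48 → 143
  G: 14 + 43.38 = 57.38 → 57
  B: 40 + 38.7 = 78.7 → 79
  → #8F394F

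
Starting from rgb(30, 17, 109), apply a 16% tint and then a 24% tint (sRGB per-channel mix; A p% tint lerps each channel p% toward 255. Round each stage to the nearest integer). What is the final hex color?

Lerp each channel 16% toward 255:
  R: 30 + 0.16×(255−30) = 30 + 36 = 66 → 66
  G: 17 + 0.16×(255−17) = 17 + 38.08 = 55.08 → 55
  B: 109 + 23.36 = 132.36 → 132
After the tint: rgb(66, 55, 132) = #423784.
Per channel, c → c + 0.24(255 − c):
  R: 66 + 0.24×(255−66) = 66 + 45.36 = 111.36 → 111
  G: 55 + 0.24×(255−55) = 55 + 48 = 103 → 103
  B: 132 + 0.24×(255−132) = 132 + 29.52 = 161.52 → 162
rgb(111, 103, 162) = #6f67a2.

#6f67a2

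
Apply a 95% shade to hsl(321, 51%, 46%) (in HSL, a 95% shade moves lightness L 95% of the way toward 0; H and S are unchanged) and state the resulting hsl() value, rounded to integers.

L moves 95% from 46 toward 0: 46 − 43.7 = 2.3 → 2.
H and S are unchanged.

hsl(321, 51%, 2%)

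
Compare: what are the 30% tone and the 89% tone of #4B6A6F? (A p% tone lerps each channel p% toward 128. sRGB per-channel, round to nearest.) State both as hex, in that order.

#4B6A6F is rgb(75, 106, 111).
30% tone:
  R: 75 + 0.3×(128−75) = 75 + 15.9 = 90.9 → 91
  G: 106 + 0.3×(128−106) = 106 + 6.6 = 112.6 → 113
  B: 111 + 5.1 = 116.1 → 116
  → #5B7174
89% tone:
  R: 75 + 0.89×(128−75) = 75 + 47.17 = 122.17 → 122
  G: 106 + 19.58 = 125.58 → 126
  B: 111 + 15.13 = 126.13 → 126
  → #7A7E7E

#5B7174, #7A7E7E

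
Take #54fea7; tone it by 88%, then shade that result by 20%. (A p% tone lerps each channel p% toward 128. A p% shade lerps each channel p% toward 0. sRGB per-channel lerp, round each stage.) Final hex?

#54fea7 is rgb(84, 254, 167).
An 88% tone moves each channel 88% toward 128:
  R: 84 + 38.72 = 122.72 → 123
  G: 254 − 110.88 = 143.12 → 143
  B: 167 + 0.88×(128−167) = 167 − 34.32 = 132.68 → 133
After the tone: rgb(123, 143, 133) = #7b8f85.
A 20% shade moves each channel 20% toward 0:
  R: 123 + 0.2×(0−123) = 123 − 24.6 = 98.4 → 98
  G: 143 + 0.2×(0−143) = 143 − 28.6 = 114.4 → 114
  B: 133 + 0.2×(0−133) = 133 − 26.6 = 106.4 → 106
rgb(98, 114, 106) = #62726a.

#62726a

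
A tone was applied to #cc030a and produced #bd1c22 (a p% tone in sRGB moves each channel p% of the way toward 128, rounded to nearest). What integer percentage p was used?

#cc030a is rgb(204, 3, 10); #bd1c22 is rgb(189, 28, 34).
On the G channel (widest range): 28 ≈ 3 + (p/100)(128 − 3), so p ≈ 100×(28 − 3)/(128 − 3) = 2500/125 = 20.00.
p = 20 reproduces all three channels after rounding.

20%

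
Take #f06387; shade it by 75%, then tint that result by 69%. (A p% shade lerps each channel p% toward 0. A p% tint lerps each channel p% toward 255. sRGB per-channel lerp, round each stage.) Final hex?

#c3b8ba

#f06387 is rgb(240, 99, 135).
Per channel, c → c + 0.75(0 − c):
  R: 240 + 0.75×(0−240) = 240 − 180 = 60 → 60
  G: 99 − 74.25 = 24.75 → 25
  B: 135 − 101.25 = 33.75 → 34
After the shade: rgb(60, 25, 34) = #3c1922.
Lerp each channel 69% toward 255:
  R: 60 + 0.69×(255−60) = 60 + 134.55 = 194.55 → 195
  G: 25 + 158.7 = 183.7 → 184
  B: 34 + 0.69×(255−34) = 34 + 152.49 = 186.49 → 186
rgb(195, 184, 186) = #c3b8ba.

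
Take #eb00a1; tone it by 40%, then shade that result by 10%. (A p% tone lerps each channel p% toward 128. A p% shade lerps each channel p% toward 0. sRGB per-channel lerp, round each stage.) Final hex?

#ad2e85

#eb00a1 is rgb(235, 0, 161).
Lerp each channel 40% toward 128:
  R: 235 + 0.4×(128−235) = 235 − 42.8 = 192.2 → 192
  G: 0 + 51.2 = 51.2 → 51
  B: 161 − 13.2 = 147.8 → 148
After the tone: rgb(192, 51, 148) = #c03394.
Lerp each channel 10% toward 0:
  R: 192 + 0.1×(0−192) = 192 − 19.2 = 172.8 → 173
  G: 51 + 0.1×(0−51) = 51 − 5.1 = 45.9 → 46
  B: 148 + 0.1×(0−148) = 148 − 14.8 = 133.2 → 133
rgb(173, 46, 133) = #ad2e85.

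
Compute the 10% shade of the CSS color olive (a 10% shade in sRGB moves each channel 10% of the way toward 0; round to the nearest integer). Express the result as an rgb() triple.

CSS olive is rgb(128, 128, 0).
A 10% shade moves each channel 10% toward 0:
  R: 128 + 0.1×(0−128) = 128 − 12.8 = 115.2 → 115
  G: 128 − 12.8 = 115.2 → 115
  B: 0 + 0.1×(0−0) = 0 + 0 = 0 → 0

rgb(115, 115, 0)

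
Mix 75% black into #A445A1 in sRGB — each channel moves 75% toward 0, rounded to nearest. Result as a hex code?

#A445A1 is rgb(164, 69, 161).
Lerp each channel 75% toward 0:
  R: 164 + 0.75×(0−164) = 164 − 123 = 41 → 41
  G: 69 + 0.75×(0−69) = 69 − 51.75 = 17.25 → 17
  B: 161 − 120.75 = 40.25 → 40
rgb(41, 17, 40) = #291128.

#291128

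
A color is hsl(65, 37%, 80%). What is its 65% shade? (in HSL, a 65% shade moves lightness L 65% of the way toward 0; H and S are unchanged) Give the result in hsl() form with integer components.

hsl(65, 37%, 28%)

L moves 65% from 80 toward 0: 80 − 52 = 28 → 28.
H and S are unchanged.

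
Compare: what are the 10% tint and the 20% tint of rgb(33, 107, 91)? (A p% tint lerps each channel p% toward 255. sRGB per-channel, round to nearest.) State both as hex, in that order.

#377A6B, #4D897C

10% tint:
  R: 33 + 22.2 = 55.2 → 55
  G: 107 + 0.1×(255−107) = 107 + 14.8 = 121.8 → 122
  B: 91 + 0.1×(255−91) = 91 + 16.4 = 107.4 → 107
  → #377A6B
20% tint:
  R: 33 + 0.2×(255−33) = 33 + 44.4 = 77.4 → 77
  G: 107 + 29.6 = 136.6 → 137
  B: 91 + 32.8 = 123.8 → 124
  → #4D897C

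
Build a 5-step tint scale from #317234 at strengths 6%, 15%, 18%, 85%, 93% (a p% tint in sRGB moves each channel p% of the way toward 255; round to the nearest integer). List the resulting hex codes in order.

#3D7A40, #508752, #568B59, #E0EAE1, #F1F5F1

#317234 is rgb(49, 114, 52).
6%: (49 + 12.36 = 61.36→61, 114 + 8.46 = 122.46→122, 52 + 12.18 = 64.18→64) → #3D7A40
15%: (49 + 30.9 = 79.9→80, 114 + 21.15 = 135.15→135, 52 + 30.45 = 82.45→82) → #508752
18%: (49 + 37.08 = 86.08→86, 114 + 25.38 = 139.38→139, 52 + 36.54 = 88.54→89) → #568B59
85%: (49 + 175.1 = 224.1→224, 114 + 119.85 = 233.85→234, 52 + 172.55 = 224.55→225) → #E0EAE1
93%: (49 + 191.58 = 240.58→241, 114 + 131.13 = 245.13→245, 52 + 188.79 = 240.79→241) → #F1F5F1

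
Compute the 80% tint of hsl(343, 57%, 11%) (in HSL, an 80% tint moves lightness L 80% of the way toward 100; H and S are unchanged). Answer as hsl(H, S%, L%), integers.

hsl(343, 57%, 82%)

L moves 80% from 11 toward 100: 11 + 71.2 = 82.2 → 82.
H and S are unchanged.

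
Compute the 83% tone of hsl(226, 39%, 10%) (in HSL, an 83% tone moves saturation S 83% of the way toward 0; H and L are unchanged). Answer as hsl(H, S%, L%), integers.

S moves 83% from 39 toward 0: 39 − 32.37 = 6.63 → 7.
H and L are unchanged.

hsl(226, 7%, 10%)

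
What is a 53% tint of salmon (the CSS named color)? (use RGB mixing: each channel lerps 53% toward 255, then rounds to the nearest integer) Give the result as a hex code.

CSS salmon is rgb(250, 128, 114).
A 53% tint moves each channel 53% toward 255:
  R: 250 + 2.65 = 252.65 → 253
  G: 128 + 67.31 = 195.31 → 195
  B: 114 + 0.53×(255−114) = 114 + 74.73 = 188.73 → 189
rgb(253, 195, 189) = #FDC3BD.

#FDC3BD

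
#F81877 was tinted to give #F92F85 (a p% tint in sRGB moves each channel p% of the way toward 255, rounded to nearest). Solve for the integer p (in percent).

#F81877 is rgb(248, 24, 119); #F92F85 is rgb(249, 47, 133).
On the G channel (widest range): 47 ≈ 24 + (p/100)(255 − 24), so p ≈ 100×(47 − 24)/(255 − 24) = 2300/231 = 9.96.
p = 10 reproduces all three channels after rounding.

10%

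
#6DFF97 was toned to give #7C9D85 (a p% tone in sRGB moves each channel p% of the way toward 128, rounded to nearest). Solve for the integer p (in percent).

77%

#6DFF97 is rgb(109, 255, 151); #7C9D85 is rgb(124, 157, 133).
On the G channel (widest range): 157 ≈ 255 + (p/100)(128 − 255), so p ≈ 100×(157 − 255)/(128 − 255) = -9800/-127 = 77.17.
p = 77 reproduces all three channels after rounding.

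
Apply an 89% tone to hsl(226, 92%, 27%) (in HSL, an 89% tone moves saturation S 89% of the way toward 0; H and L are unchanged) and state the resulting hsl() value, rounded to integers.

hsl(226, 10%, 27%)

S moves 89% from 92 toward 0: 92 − 81.88 = 10.12 → 10.
H and L are unchanged.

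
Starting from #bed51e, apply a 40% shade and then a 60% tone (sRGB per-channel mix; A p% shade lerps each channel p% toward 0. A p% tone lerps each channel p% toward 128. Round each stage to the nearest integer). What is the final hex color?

#7a8054

#bed51e is rgb(190, 213, 30).
Per channel, c → c + 0.4(0 − c):
  R: 190 + 0.4×(0−190) = 190 − 76 = 114 → 114
  G: 213 + 0.4×(0−213) = 213 − 85.2 = 127.8 → 128
  B: 30 + 0.4×(0−30) = 30 − 12 = 18 → 18
After the shade: rgb(114, 128, 18) = #728012.
A 60% tone moves each channel 60% toward 128:
  R: 114 + 0.6×(128−114) = 114 + 8.4 = 122.4 → 122
  G: 128 + 0 = 128 → 128
  B: 18 + 0.6×(128−18) = 18 + 66 = 84 → 84
rgb(122, 128, 84) = #7a8054.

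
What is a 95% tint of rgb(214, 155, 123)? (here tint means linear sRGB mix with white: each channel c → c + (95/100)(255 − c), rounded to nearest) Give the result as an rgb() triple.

rgb(253, 250, 248)

Lerp each channel 95% toward 255:
  R: 214 + 0.95×(255−214) = 214 + 38.95 = 252.95 → 253
  G: 155 + 95 = 250 → 250
  B: 123 + 0.95×(255−123) = 123 + 125.4 = 248.4 → 248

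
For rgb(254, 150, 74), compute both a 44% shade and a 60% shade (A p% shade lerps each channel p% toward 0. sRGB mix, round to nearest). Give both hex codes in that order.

44% shade:
  R: 254 − 111.76 = 142.24 → 142
  G: 150 − 66 = 84 → 84
  B: 74 + 0.44×(0−74) = 74 − 32.56 = 41.44 → 41
  → #8E5429
60% shade:
  R: 254 + 0.6×(0−254) = 254 − 152.4 = 101.6 → 102
  G: 150 + 0.6×(0−150) = 150 − 90 = 60 → 60
  B: 74 − 44.4 = 29.6 → 30
  → #663C1E

#8E5429, #663C1E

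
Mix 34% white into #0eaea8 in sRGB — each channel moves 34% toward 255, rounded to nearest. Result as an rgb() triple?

#0eaea8 is rgb(14, 174, 168).
A 34% tint moves each channel 34% toward 255:
  R: 14 + 81.94 = 95.94 → 96
  G: 174 + 0.34×(255−174) = 174 + 27.54 = 201.54 → 202
  B: 168 + 0.34×(255−168) = 168 + 29.58 = 197.58 → 198

rgb(96, 202, 198)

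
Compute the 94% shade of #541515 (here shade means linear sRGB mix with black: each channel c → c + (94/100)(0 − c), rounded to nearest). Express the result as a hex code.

#050101

#541515 is rgb(84, 21, 21).
A 94% shade moves each channel 94% toward 0:
  R: 84 + 0.94×(0−84) = 84 − 78.96 = 5.04 → 5
  G: 21 − 19.74 = 1.26 → 1
  B: 21 + 0.94×(0−21) = 21 − 19.74 = 1.26 → 1
rgb(5, 1, 1) = #050101.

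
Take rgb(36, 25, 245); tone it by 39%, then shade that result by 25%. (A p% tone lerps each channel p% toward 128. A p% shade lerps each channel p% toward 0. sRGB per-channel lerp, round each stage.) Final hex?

#363195

Lerp each channel 39% toward 128:
  R: 36 + 0.39×(128−36) = 36 + 35.88 = 71.88 → 72
  G: 25 + 0.39×(128−25) = 25 + 40.17 = 65.17 → 65
  B: 245 + 0.39×(128−245) = 245 − 45.63 = 199.37 → 199
After the tone: rgb(72, 65, 199) = #4841c7.
A 25% shade moves each channel 25% toward 0:
  R: 72 + 0.25×(0−72) = 72 − 18 = 54 → 54
  G: 65 + 0.25×(0−65) = 65 − 16.25 = 48.75 → 49
  B: 199 − 49.75 = 149.25 → 149
rgb(54, 49, 149) = #363195.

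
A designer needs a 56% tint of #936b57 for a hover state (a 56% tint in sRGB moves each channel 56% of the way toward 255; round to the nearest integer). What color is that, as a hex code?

#936b57 is rgb(147, 107, 87).
Lerp each channel 56% toward 255:
  R: 147 + 60.48 = 207.48 → 207
  G: 107 + 0.56×(255−107) = 107 + 82.88 = 189.88 → 190
  B: 87 + 94.08 = 181.08 → 181
rgb(207, 190, 181) = #cfbeb5.

#cfbeb5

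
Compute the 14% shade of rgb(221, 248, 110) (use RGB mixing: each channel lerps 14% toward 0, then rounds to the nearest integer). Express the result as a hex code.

Per channel, c → c + 0.14(0 − c):
  R: 221 − 30.94 = 190.06 → 190
  G: 248 − 34.72 = 213.28 → 213
  B: 110 + 0.14×(0−110) = 110 − 15.4 = 94.6 → 95
rgb(190, 213, 95) = #BED55F.

#BED55F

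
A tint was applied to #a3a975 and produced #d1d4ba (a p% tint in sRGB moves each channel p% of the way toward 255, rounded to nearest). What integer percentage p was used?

#a3a975 is rgb(163, 169, 117); #d1d4ba is rgb(209, 212, 186).
On the B channel (widest range): 186 ≈ 117 + (p/100)(255 − 117), so p ≈ 100×(186 − 117)/(255 − 117) = 6900/138 = 50.00.
p = 50 reproduces all three channels after rounding.

50%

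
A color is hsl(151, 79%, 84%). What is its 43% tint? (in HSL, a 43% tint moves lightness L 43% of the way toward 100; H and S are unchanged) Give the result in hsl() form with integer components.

L moves 43% from 84 toward 100: 84 + 6.88 = 90.88 → 91.
H and S are unchanged.

hsl(151, 79%, 91%)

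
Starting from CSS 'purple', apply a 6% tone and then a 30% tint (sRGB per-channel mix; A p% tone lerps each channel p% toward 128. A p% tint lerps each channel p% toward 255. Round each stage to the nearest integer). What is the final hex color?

CSS purple is rgb(128, 0, 128).
A 6% tone moves each channel 6% toward 128:
  R: 128 + 0.06×(128−128) = 128 + 0 = 128 → 128
  G: 0 + 0.06×(128−0) = 0 + 7.68 = 7.68 → 8
  B: 128 + 0.06×(128−128) = 128 + 0 = 128 → 128
After the tone: rgb(128, 8, 128) = #800880.
Lerp each channel 30% toward 255:
  R: 128 + 38.1 = 166.1 → 166
  G: 8 + 0.3×(255−8) = 8 + 74.1 = 82.1 → 82
  B: 128 + 0.3×(255−128) = 128 + 38.1 = 166.1 → 166
rgb(166, 82, 166) = #A652A6.

#A652A6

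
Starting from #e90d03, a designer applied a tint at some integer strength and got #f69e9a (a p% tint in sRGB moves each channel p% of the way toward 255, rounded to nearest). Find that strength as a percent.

#e90d03 is rgb(233, 13, 3); #f69e9a is rgb(246, 158, 154).
On the B channel (widest range): 154 ≈ 3 + (p/100)(255 − 3), so p ≈ 100×(154 − 3)/(255 − 3) = 15100/252 = 59.92.
p = 60 reproduces all three channels after rounding.

60%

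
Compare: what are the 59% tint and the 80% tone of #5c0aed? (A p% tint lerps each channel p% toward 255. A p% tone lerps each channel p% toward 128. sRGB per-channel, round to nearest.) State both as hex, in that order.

#5c0aed is rgb(92, 10, 237).
59% tint:
  R: 92 + 0.59×(255−92) = 92 + 96.17 = 188.17 → 188
  G: 10 + 0.59×(255−10) = 10 + 144.55 = 154.55 → 155
  B: 237 + 10.62 = 247.62 → 248
  → #bc9bf8
80% tone:
  R: 92 + 28.8 = 120.8 → 121
  G: 10 + 0.8×(128−10) = 10 + 94.4 = 104.4 → 104
  B: 237 − 87.2 = 149.8 → 150
  → #796896

#bc9bf8, #796896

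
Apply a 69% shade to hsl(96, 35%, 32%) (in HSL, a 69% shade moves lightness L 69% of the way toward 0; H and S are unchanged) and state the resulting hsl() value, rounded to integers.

hsl(96, 35%, 10%)

L moves 69% from 32 toward 0: 32 − 22.08 = 9.92 → 10.
H and S are unchanged.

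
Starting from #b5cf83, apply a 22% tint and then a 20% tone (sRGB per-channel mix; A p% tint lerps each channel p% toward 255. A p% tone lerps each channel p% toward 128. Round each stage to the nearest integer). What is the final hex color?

#b5cf83 is rgb(181, 207, 131).
Per channel, c → c + 0.22(255 − c):
  R: 181 + 0.22×(255−181) = 181 + 16.28 = 197.28 → 197
  G: 207 + 10.56 = 217.56 → 218
  B: 131 + 0.22×(255−131) = 131 + 27.28 = 158.28 → 158
After the tint: rgb(197, 218, 158) = #c5da9e.
A 20% tone moves each channel 20% toward 128:
  R: 197 − 13.8 = 183.2 → 183
  G: 218 + 0.2×(128−218) = 218 − 18 = 200 → 200
  B: 158 − 6 = 152 → 152
rgb(183, 200, 152) = #b7c898.

#b7c898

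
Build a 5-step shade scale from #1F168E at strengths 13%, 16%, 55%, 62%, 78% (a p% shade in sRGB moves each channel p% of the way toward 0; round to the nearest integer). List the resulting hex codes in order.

#1B137C, #1A1277, #0E0A40, #0C0836, #07051F

#1F168E is rgb(31, 22, 142).
13%: (31 − 4.03 = 26.97→27, 22 − 2.86 = 19.14→19, 142 − 18.46 = 123.54→124) → #1B137C
16%: (31 − 4.96 = 26.04→26, 22 − 3.52 = 18.48→18, 142 − 22.72 = 119.28→119) → #1A1277
55%: (31 − 17.05 = 13.95→14, 22 − 12.1 = 9.9→10, 142 − 78.1 = 63.9→64) → #0E0A40
62%: (31 − 19.22 = 11.78→12, 22 − 13.64 = 8.36→8, 142 − 88.04 = 53.96→54) → #0C0836
78%: (31 − 24.18 = 6.82→7, 22 − 17.16 = 4.84→5, 142 − 110.76 = 31.24→31) → #07051F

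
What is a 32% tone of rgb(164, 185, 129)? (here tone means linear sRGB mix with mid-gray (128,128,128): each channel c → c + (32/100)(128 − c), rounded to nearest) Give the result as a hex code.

#98A781

A 32% tone moves each channel 32% toward 128:
  R: 164 + 0.32×(128−164) = 164 − 11.52 = 152.48 → 152
  G: 185 + 0.32×(128−185) = 185 − 18.24 = 166.76 → 167
  B: 129 + 0.32×(128−129) = 129 − 0.32 = 128.68 → 129
rgb(152, 167, 129) = #98A781.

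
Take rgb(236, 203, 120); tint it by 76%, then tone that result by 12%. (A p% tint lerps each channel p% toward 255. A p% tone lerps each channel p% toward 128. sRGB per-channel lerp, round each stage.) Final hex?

Lerp each channel 76% toward 255:
  R: 236 + 14.44 = 250.44 → 250
  G: 203 + 0.76×(255−203) = 203 + 39.52 = 242.52 → 243
  B: 120 + 0.76×(255−120) = 120 + 102.6 = 222.6 → 223
After the tint: rgb(250, 243, 223) = #FAF3DF.
Lerp each channel 12% toward 128:
  R: 250 + 0.12×(128−250) = 250 − 14.64 = 235.36 → 235
  G: 243 − 13.8 = 229.2 → 229
  B: 223 − 11.4 = 211.6 → 212
rgb(235, 229, 212) = #EBE5D4.

#EBE5D4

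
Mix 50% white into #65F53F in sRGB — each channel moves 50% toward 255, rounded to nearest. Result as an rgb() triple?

rgb(178, 250, 159)

#65F53F is rgb(101, 245, 63).
A 50% tint moves each channel 50% toward 255:
  R: 101 + 0.5×(255−101) = 101 + 77 = 178 → 178
  G: 245 + 0.5×(255−245) = 245 + 5 = 250 → 250
  B: 63 + 0.5×(255−63) = 63 + 96 = 159 → 159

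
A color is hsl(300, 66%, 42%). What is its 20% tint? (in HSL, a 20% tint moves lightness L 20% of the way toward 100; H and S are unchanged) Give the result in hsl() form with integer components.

L moves 20% from 42 toward 100: 42 + 11.6 = 53.6 → 54.
H and S are unchanged.

hsl(300, 66%, 54%)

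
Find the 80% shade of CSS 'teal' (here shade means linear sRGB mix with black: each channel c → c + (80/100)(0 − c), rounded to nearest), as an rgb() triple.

rgb(0, 26, 26)

CSS teal is rgb(0, 128, 128).
Per channel, c → c + 0.8(0 − c):
  R: 0 + 0.8×(0−0) = 0 + 0 = 0 → 0
  G: 128 − 102.4 = 25.6 → 26
  B: 128 − 102.4 = 25.6 → 26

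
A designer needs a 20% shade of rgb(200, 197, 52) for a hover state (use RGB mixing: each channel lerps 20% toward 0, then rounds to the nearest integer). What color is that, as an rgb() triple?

rgb(160, 158, 42)

Lerp each channel 20% toward 0:
  R: 200 − 40 = 160 → 160
  G: 197 − 39.4 = 157.6 → 158
  B: 52 + 0.2×(0−52) = 52 − 10.4 = 41.6 → 42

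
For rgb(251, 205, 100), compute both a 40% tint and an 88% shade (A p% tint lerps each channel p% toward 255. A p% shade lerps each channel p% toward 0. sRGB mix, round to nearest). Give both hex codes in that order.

40% tint:
  R: 251 + 1.6 = 252.6 → 253
  G: 205 + 20 = 225 → 225
  B: 100 + 0.4×(255−100) = 100 + 62 = 162 → 162
  → #FDE1A2
88% shade:
  R: 251 + 0.88×(0−251) = 251 − 220.88 = 30.12 → 30
  G: 205 − 180.4 = 24.6 → 25
  B: 100 − 88 = 12 → 12
  → #1E190C

#FDE1A2, #1E190C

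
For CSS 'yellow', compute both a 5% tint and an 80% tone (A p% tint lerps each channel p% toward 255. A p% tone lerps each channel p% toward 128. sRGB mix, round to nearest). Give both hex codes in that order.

CSS yellow is rgb(255, 255, 0).
5% tint:
  R: 255 + 0.05×(255−255) = 255 + 0 = 255 → 255
  G: 255 + 0.05×(255−255) = 255 + 0 = 255 → 255
  B: 0 + 0.05×(255−0) = 0 + 12.75 = 12.75 → 13
  → #ffff0d
80% tone:
  R: 255 + 0.8×(128−255) = 255 − 101.6 = 153.4 → 153
  G: 255 − 101.6 = 153.4 → 153
  B: 0 + 102.4 = 102.4 → 102
  → #999966

#ffff0d, #999966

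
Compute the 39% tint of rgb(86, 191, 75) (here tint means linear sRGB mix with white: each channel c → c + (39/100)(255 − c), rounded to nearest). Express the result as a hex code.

#98D891

Lerp each channel 39% toward 255:
  R: 86 + 65.91 = 151.91 → 152
  G: 191 + 0.39×(255−191) = 191 + 24.96 = 215.96 → 216
  B: 75 + 0.39×(255−75) = 75 + 70.2 = 145.2 → 145
rgb(152, 216, 145) = #98D891.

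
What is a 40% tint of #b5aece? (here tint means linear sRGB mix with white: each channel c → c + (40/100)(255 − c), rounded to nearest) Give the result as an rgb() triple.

rgb(211, 206, 226)

#b5aece is rgb(181, 174, 206).
Lerp each channel 40% toward 255:
  R: 181 + 0.4×(255−181) = 181 + 29.6 = 210.6 → 211
  G: 174 + 32.4 = 206.4 → 206
  B: 206 + 0.4×(255−206) = 206 + 19.6 = 225.6 → 226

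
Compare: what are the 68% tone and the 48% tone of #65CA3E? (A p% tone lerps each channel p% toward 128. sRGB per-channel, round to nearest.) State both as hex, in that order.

#77986B, #72A65E

#65CA3E is rgb(101, 202, 62).
68% tone:
  R: 101 + 0.68×(128−101) = 101 + 18.36 = 119.36 → 119
  G: 202 − 50.32 = 151.68 → 152
  B: 62 + 0.68×(128−62) = 62 + 44.88 = 106.88 → 107
  → #77986B
48% tone:
  R: 101 + 0.48×(128−101) = 101 + 12.96 = 113.96 → 114
  G: 202 + 0.48×(128−202) = 202 − 35.52 = 166.48 → 166
  B: 62 + 31.68 = 93.68 → 94
  → #72A65E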